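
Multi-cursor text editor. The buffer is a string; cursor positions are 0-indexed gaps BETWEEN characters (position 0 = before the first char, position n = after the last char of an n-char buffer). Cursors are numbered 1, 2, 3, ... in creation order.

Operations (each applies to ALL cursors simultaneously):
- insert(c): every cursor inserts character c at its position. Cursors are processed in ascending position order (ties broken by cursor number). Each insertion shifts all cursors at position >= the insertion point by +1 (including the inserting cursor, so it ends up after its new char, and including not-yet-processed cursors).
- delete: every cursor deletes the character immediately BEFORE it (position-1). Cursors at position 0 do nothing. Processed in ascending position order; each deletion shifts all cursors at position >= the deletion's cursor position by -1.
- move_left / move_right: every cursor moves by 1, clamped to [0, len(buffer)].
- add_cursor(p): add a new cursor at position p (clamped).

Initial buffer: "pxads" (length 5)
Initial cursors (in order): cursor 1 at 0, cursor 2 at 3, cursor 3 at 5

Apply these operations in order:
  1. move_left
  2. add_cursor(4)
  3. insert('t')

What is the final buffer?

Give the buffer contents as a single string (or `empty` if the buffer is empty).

Answer: tpxtadtts

Derivation:
After op 1 (move_left): buffer="pxads" (len 5), cursors c1@0 c2@2 c3@4, authorship .....
After op 2 (add_cursor(4)): buffer="pxads" (len 5), cursors c1@0 c2@2 c3@4 c4@4, authorship .....
After op 3 (insert('t')): buffer="tpxtadtts" (len 9), cursors c1@1 c2@4 c3@8 c4@8, authorship 1..2..34.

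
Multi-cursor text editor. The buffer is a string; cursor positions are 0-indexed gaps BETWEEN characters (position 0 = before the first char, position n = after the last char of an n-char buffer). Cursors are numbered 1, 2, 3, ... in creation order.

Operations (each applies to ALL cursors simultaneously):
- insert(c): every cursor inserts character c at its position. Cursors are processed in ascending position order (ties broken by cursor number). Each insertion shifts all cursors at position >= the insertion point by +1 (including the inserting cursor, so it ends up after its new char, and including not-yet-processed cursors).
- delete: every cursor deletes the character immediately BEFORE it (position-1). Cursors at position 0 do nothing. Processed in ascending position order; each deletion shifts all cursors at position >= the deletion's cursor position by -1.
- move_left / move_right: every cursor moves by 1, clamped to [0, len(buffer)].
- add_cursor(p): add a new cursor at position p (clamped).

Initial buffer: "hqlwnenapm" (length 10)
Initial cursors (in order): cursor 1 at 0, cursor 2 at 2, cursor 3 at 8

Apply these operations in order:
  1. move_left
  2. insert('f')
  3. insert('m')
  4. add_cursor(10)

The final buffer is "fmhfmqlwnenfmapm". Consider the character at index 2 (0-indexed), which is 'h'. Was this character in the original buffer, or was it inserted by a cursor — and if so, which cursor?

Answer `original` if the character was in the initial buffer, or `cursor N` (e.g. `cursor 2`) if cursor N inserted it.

After op 1 (move_left): buffer="hqlwnenapm" (len 10), cursors c1@0 c2@1 c3@7, authorship ..........
After op 2 (insert('f')): buffer="fhfqlwnenfapm" (len 13), cursors c1@1 c2@3 c3@10, authorship 1.2......3...
After op 3 (insert('m')): buffer="fmhfmqlwnenfmapm" (len 16), cursors c1@2 c2@5 c3@13, authorship 11.22......33...
After op 4 (add_cursor(10)): buffer="fmhfmqlwnenfmapm" (len 16), cursors c1@2 c2@5 c4@10 c3@13, authorship 11.22......33...
Authorship (.=original, N=cursor N): 1 1 . 2 2 . . . . . . 3 3 . . .
Index 2: author = original

Answer: original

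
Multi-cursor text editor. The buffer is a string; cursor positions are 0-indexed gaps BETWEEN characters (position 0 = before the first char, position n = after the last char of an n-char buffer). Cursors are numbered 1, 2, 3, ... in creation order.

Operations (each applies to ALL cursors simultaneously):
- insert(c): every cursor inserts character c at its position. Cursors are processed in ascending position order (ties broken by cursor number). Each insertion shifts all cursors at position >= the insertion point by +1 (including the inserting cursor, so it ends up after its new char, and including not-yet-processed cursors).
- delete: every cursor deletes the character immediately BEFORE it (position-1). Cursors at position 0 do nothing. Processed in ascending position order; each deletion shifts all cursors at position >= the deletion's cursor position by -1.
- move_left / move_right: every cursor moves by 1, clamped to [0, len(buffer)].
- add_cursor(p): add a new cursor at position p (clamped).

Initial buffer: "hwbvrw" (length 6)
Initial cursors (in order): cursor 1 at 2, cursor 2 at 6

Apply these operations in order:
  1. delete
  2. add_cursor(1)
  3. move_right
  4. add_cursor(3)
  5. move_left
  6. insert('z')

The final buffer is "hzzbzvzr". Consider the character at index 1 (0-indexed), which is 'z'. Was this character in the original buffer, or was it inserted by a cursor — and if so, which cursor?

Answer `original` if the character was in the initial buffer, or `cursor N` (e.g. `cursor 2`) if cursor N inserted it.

After op 1 (delete): buffer="hbvr" (len 4), cursors c1@1 c2@4, authorship ....
After op 2 (add_cursor(1)): buffer="hbvr" (len 4), cursors c1@1 c3@1 c2@4, authorship ....
After op 3 (move_right): buffer="hbvr" (len 4), cursors c1@2 c3@2 c2@4, authorship ....
After op 4 (add_cursor(3)): buffer="hbvr" (len 4), cursors c1@2 c3@2 c4@3 c2@4, authorship ....
After op 5 (move_left): buffer="hbvr" (len 4), cursors c1@1 c3@1 c4@2 c2@3, authorship ....
After op 6 (insert('z')): buffer="hzzbzvzr" (len 8), cursors c1@3 c3@3 c4@5 c2@7, authorship .13.4.2.
Authorship (.=original, N=cursor N): . 1 3 . 4 . 2 .
Index 1: author = 1

Answer: cursor 1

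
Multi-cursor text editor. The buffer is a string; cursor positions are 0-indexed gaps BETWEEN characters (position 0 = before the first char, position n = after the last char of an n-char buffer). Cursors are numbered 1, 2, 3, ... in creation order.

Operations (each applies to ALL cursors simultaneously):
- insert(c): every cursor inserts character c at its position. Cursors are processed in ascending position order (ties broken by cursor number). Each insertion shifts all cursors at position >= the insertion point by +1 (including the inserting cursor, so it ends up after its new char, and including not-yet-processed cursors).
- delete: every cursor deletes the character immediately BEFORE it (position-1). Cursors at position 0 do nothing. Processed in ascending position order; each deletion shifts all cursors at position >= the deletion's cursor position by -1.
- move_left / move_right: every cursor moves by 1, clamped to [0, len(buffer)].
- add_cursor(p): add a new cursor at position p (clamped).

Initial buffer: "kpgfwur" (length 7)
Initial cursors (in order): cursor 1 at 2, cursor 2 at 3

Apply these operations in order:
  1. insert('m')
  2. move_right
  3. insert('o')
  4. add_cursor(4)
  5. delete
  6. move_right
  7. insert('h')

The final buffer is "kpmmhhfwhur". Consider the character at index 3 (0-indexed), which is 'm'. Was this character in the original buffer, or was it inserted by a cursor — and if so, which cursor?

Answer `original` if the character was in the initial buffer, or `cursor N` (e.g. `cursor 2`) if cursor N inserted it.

Answer: cursor 2

Derivation:
After op 1 (insert('m')): buffer="kpmgmfwur" (len 9), cursors c1@3 c2@5, authorship ..1.2....
After op 2 (move_right): buffer="kpmgmfwur" (len 9), cursors c1@4 c2@6, authorship ..1.2....
After op 3 (insert('o')): buffer="kpmgomfowur" (len 11), cursors c1@5 c2@8, authorship ..1.12.2...
After op 4 (add_cursor(4)): buffer="kpmgomfowur" (len 11), cursors c3@4 c1@5 c2@8, authorship ..1.12.2...
After op 5 (delete): buffer="kpmmfwur" (len 8), cursors c1@3 c3@3 c2@5, authorship ..12....
After op 6 (move_right): buffer="kpmmfwur" (len 8), cursors c1@4 c3@4 c2@6, authorship ..12....
After op 7 (insert('h')): buffer="kpmmhhfwhur" (len 11), cursors c1@6 c3@6 c2@9, authorship ..1213..2..
Authorship (.=original, N=cursor N): . . 1 2 1 3 . . 2 . .
Index 3: author = 2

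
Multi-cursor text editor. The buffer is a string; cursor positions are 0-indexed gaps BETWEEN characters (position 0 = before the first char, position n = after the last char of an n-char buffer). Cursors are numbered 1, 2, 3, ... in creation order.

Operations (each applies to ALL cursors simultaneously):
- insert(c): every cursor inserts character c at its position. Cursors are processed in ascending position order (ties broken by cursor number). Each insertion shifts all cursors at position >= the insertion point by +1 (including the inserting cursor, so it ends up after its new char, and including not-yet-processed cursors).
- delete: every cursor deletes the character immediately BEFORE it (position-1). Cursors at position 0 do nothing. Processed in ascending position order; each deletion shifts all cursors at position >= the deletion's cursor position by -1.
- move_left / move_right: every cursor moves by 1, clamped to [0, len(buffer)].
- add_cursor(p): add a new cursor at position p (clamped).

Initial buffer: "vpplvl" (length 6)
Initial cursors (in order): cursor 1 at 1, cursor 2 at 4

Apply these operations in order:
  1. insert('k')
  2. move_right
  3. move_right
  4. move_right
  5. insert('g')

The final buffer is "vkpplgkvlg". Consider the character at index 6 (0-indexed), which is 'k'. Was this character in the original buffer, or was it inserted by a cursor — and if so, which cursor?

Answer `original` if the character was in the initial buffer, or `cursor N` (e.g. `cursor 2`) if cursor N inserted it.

After op 1 (insert('k')): buffer="vkpplkvl" (len 8), cursors c1@2 c2@6, authorship .1...2..
After op 2 (move_right): buffer="vkpplkvl" (len 8), cursors c1@3 c2@7, authorship .1...2..
After op 3 (move_right): buffer="vkpplkvl" (len 8), cursors c1@4 c2@8, authorship .1...2..
After op 4 (move_right): buffer="vkpplkvl" (len 8), cursors c1@5 c2@8, authorship .1...2..
After op 5 (insert('g')): buffer="vkpplgkvlg" (len 10), cursors c1@6 c2@10, authorship .1...12..2
Authorship (.=original, N=cursor N): . 1 . . . 1 2 . . 2
Index 6: author = 2

Answer: cursor 2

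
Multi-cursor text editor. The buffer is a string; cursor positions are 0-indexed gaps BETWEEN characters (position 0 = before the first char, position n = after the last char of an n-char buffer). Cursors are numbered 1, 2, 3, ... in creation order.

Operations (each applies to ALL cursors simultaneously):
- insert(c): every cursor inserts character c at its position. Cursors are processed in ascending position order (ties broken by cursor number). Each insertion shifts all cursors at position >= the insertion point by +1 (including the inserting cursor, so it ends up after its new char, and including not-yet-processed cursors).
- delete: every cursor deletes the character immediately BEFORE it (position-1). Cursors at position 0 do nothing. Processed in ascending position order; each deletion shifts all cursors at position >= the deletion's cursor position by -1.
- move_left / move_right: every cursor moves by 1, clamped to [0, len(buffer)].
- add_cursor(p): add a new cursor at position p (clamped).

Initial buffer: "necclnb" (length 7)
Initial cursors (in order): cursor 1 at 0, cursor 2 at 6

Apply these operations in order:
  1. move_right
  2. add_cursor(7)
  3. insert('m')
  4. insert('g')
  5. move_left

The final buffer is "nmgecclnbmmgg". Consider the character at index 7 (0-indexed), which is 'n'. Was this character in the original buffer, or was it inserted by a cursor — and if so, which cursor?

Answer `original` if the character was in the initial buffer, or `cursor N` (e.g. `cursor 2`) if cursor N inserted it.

After op 1 (move_right): buffer="necclnb" (len 7), cursors c1@1 c2@7, authorship .......
After op 2 (add_cursor(7)): buffer="necclnb" (len 7), cursors c1@1 c2@7 c3@7, authorship .......
After op 3 (insert('m')): buffer="nmecclnbmm" (len 10), cursors c1@2 c2@10 c3@10, authorship .1......23
After op 4 (insert('g')): buffer="nmgecclnbmmgg" (len 13), cursors c1@3 c2@13 c3@13, authorship .11......2323
After op 5 (move_left): buffer="nmgecclnbmmgg" (len 13), cursors c1@2 c2@12 c3@12, authorship .11......2323
Authorship (.=original, N=cursor N): . 1 1 . . . . . . 2 3 2 3
Index 7: author = original

Answer: original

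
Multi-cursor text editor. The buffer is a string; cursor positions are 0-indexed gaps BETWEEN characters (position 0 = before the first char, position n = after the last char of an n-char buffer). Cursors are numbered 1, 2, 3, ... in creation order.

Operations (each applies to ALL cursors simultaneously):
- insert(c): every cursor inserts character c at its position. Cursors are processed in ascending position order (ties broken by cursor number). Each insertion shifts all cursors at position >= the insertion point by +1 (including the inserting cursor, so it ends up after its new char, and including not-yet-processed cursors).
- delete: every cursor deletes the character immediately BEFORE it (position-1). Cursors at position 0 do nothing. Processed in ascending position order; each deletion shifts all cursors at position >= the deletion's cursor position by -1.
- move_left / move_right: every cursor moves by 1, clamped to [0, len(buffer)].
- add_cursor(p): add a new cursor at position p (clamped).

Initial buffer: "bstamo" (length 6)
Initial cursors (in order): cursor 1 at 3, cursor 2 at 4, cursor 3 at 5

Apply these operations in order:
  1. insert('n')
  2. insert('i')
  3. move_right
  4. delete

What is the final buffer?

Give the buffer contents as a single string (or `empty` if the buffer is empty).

After op 1 (insert('n')): buffer="bstnanmno" (len 9), cursors c1@4 c2@6 c3@8, authorship ...1.2.3.
After op 2 (insert('i')): buffer="bstnianimnio" (len 12), cursors c1@5 c2@8 c3@11, authorship ...11.22.33.
After op 3 (move_right): buffer="bstnianimnio" (len 12), cursors c1@6 c2@9 c3@12, authorship ...11.22.33.
After op 4 (delete): buffer="bstninini" (len 9), cursors c1@5 c2@7 c3@9, authorship ...112233

Answer: bstninini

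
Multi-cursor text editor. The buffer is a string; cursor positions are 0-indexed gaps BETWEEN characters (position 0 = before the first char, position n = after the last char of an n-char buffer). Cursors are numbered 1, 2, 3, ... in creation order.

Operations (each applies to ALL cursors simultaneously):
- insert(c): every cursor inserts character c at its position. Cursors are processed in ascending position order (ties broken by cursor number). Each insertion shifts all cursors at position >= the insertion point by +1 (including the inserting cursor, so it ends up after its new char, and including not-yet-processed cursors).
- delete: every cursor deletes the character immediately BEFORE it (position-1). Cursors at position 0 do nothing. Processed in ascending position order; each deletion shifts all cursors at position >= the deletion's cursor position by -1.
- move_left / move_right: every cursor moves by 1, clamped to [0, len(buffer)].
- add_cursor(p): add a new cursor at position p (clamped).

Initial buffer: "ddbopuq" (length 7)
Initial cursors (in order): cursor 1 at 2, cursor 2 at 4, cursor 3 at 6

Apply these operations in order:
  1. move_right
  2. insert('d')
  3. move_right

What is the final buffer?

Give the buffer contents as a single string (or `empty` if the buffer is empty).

After op 1 (move_right): buffer="ddbopuq" (len 7), cursors c1@3 c2@5 c3@7, authorship .......
After op 2 (insert('d')): buffer="ddbdopduqd" (len 10), cursors c1@4 c2@7 c3@10, authorship ...1..2..3
After op 3 (move_right): buffer="ddbdopduqd" (len 10), cursors c1@5 c2@8 c3@10, authorship ...1..2..3

Answer: ddbdopduqd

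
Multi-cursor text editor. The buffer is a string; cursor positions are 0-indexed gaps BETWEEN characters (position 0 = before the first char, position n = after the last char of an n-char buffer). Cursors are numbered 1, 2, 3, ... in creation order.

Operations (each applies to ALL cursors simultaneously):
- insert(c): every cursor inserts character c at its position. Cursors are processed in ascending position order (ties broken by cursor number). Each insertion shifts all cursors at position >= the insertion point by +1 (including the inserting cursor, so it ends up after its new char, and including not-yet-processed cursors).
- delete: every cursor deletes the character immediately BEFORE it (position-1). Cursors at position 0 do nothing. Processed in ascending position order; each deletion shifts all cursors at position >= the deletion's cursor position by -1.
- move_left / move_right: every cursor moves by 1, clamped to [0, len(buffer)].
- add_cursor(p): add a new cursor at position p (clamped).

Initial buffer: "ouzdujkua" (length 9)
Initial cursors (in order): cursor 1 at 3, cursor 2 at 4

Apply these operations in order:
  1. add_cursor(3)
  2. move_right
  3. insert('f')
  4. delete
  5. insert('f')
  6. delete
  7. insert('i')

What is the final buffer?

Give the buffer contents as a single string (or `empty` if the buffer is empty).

After op 1 (add_cursor(3)): buffer="ouzdujkua" (len 9), cursors c1@3 c3@3 c2@4, authorship .........
After op 2 (move_right): buffer="ouzdujkua" (len 9), cursors c1@4 c3@4 c2@5, authorship .........
After op 3 (insert('f')): buffer="ouzdffufjkua" (len 12), cursors c1@6 c3@6 c2@8, authorship ....13.2....
After op 4 (delete): buffer="ouzdujkua" (len 9), cursors c1@4 c3@4 c2@5, authorship .........
After op 5 (insert('f')): buffer="ouzdffufjkua" (len 12), cursors c1@6 c3@6 c2@8, authorship ....13.2....
After op 6 (delete): buffer="ouzdujkua" (len 9), cursors c1@4 c3@4 c2@5, authorship .........
After op 7 (insert('i')): buffer="ouzdiiuijkua" (len 12), cursors c1@6 c3@6 c2@8, authorship ....13.2....

Answer: ouzdiiuijkua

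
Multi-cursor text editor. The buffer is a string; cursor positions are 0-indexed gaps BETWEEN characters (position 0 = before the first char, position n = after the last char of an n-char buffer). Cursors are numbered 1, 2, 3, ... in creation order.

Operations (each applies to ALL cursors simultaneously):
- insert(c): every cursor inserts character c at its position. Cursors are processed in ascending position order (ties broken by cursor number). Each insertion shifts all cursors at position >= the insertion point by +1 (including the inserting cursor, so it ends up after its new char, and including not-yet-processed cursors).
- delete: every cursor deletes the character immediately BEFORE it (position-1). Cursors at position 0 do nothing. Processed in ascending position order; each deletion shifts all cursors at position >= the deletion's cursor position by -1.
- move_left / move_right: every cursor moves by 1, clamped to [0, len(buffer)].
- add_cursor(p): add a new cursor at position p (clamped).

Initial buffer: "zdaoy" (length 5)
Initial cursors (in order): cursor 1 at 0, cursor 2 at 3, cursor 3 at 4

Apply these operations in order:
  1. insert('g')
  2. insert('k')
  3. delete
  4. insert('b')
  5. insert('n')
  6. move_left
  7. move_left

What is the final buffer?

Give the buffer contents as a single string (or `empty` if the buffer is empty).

Answer: gbnzdagbnogbny

Derivation:
After op 1 (insert('g')): buffer="gzdagogy" (len 8), cursors c1@1 c2@5 c3@7, authorship 1...2.3.
After op 2 (insert('k')): buffer="gkzdagkogky" (len 11), cursors c1@2 c2@7 c3@10, authorship 11...22.33.
After op 3 (delete): buffer="gzdagogy" (len 8), cursors c1@1 c2@5 c3@7, authorship 1...2.3.
After op 4 (insert('b')): buffer="gbzdagbogby" (len 11), cursors c1@2 c2@7 c3@10, authorship 11...22.33.
After op 5 (insert('n')): buffer="gbnzdagbnogbny" (len 14), cursors c1@3 c2@9 c3@13, authorship 111...222.333.
After op 6 (move_left): buffer="gbnzdagbnogbny" (len 14), cursors c1@2 c2@8 c3@12, authorship 111...222.333.
After op 7 (move_left): buffer="gbnzdagbnogbny" (len 14), cursors c1@1 c2@7 c3@11, authorship 111...222.333.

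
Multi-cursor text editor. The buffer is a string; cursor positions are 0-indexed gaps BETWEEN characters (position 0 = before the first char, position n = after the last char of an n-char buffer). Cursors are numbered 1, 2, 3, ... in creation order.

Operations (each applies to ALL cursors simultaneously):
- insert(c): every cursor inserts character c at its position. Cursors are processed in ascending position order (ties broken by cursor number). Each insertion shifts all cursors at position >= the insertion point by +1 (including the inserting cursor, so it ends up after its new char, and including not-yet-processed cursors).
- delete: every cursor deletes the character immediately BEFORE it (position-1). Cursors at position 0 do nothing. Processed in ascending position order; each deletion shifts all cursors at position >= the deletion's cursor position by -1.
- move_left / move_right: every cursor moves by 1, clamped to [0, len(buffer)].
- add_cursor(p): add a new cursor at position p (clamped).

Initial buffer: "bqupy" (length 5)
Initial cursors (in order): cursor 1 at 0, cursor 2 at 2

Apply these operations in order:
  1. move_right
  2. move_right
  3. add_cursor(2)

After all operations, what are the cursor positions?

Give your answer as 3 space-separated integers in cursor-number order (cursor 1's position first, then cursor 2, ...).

Answer: 2 4 2

Derivation:
After op 1 (move_right): buffer="bqupy" (len 5), cursors c1@1 c2@3, authorship .....
After op 2 (move_right): buffer="bqupy" (len 5), cursors c1@2 c2@4, authorship .....
After op 3 (add_cursor(2)): buffer="bqupy" (len 5), cursors c1@2 c3@2 c2@4, authorship .....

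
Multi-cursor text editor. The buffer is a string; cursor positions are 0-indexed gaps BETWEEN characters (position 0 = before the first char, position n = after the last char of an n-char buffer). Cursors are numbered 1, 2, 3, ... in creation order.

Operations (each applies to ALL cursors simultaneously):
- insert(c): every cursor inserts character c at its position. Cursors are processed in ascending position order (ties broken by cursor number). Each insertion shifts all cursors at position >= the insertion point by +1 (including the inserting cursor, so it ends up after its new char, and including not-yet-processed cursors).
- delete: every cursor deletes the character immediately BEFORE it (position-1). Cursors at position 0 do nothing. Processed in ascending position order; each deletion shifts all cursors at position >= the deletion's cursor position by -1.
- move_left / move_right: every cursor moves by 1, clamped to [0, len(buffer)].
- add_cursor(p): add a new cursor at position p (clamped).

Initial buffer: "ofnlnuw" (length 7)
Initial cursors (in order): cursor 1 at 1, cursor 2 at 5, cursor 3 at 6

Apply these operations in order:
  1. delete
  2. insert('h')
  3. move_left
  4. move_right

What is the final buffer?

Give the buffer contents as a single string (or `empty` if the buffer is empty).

Answer: hfnlhhw

Derivation:
After op 1 (delete): buffer="fnlw" (len 4), cursors c1@0 c2@3 c3@3, authorship ....
After op 2 (insert('h')): buffer="hfnlhhw" (len 7), cursors c1@1 c2@6 c3@6, authorship 1...23.
After op 3 (move_left): buffer="hfnlhhw" (len 7), cursors c1@0 c2@5 c3@5, authorship 1...23.
After op 4 (move_right): buffer="hfnlhhw" (len 7), cursors c1@1 c2@6 c3@6, authorship 1...23.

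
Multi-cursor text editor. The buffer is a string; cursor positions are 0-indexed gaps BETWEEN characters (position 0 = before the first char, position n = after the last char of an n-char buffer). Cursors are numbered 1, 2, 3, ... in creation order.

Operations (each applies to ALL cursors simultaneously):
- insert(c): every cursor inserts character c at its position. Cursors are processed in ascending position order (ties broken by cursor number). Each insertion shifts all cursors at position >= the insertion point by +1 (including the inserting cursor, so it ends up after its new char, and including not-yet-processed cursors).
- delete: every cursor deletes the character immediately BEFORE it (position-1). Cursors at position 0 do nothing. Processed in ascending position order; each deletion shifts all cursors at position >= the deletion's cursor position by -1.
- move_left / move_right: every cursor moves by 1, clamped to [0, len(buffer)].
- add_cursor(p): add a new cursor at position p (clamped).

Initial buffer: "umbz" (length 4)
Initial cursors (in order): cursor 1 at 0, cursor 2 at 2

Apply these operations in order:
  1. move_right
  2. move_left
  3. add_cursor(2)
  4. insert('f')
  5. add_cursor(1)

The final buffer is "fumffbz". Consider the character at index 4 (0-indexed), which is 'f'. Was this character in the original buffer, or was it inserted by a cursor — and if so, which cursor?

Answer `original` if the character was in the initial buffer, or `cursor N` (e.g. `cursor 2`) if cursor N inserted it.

Answer: cursor 3

Derivation:
After op 1 (move_right): buffer="umbz" (len 4), cursors c1@1 c2@3, authorship ....
After op 2 (move_left): buffer="umbz" (len 4), cursors c1@0 c2@2, authorship ....
After op 3 (add_cursor(2)): buffer="umbz" (len 4), cursors c1@0 c2@2 c3@2, authorship ....
After op 4 (insert('f')): buffer="fumffbz" (len 7), cursors c1@1 c2@5 c3@5, authorship 1..23..
After op 5 (add_cursor(1)): buffer="fumffbz" (len 7), cursors c1@1 c4@1 c2@5 c3@5, authorship 1..23..
Authorship (.=original, N=cursor N): 1 . . 2 3 . .
Index 4: author = 3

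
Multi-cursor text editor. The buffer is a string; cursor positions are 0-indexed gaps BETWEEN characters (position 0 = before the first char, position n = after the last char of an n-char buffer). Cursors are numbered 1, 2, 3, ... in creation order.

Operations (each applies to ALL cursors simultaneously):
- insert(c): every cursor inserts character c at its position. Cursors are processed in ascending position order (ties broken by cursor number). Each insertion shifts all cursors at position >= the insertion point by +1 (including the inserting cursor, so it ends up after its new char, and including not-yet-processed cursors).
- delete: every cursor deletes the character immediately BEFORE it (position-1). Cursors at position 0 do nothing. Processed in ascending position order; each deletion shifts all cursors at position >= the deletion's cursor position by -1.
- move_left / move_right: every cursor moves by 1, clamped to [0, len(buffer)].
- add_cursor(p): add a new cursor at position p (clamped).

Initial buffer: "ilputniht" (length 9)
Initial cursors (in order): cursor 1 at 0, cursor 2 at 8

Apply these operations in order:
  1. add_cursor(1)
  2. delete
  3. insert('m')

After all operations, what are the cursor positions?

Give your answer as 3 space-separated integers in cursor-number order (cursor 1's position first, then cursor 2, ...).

Answer: 2 9 2

Derivation:
After op 1 (add_cursor(1)): buffer="ilputniht" (len 9), cursors c1@0 c3@1 c2@8, authorship .........
After op 2 (delete): buffer="lputnit" (len 7), cursors c1@0 c3@0 c2@6, authorship .......
After op 3 (insert('m')): buffer="mmlputnimt" (len 10), cursors c1@2 c3@2 c2@9, authorship 13......2.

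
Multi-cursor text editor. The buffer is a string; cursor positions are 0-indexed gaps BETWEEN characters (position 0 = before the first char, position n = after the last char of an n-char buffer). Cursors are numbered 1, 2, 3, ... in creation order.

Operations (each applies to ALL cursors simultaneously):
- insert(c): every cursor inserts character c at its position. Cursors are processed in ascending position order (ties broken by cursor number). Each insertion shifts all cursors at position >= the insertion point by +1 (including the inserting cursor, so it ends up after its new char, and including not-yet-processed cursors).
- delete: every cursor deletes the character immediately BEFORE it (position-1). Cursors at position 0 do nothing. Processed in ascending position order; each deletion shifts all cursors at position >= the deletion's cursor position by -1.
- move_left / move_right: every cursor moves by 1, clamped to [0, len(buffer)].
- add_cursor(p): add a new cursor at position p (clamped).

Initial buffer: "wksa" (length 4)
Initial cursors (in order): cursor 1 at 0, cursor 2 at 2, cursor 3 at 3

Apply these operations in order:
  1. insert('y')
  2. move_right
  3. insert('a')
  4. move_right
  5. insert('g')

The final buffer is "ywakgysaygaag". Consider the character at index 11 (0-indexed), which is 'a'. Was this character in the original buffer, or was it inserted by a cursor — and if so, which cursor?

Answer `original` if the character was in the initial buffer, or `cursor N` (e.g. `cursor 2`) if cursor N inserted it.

After op 1 (insert('y')): buffer="ywkysya" (len 7), cursors c1@1 c2@4 c3@6, authorship 1..2.3.
After op 2 (move_right): buffer="ywkysya" (len 7), cursors c1@2 c2@5 c3@7, authorship 1..2.3.
After op 3 (insert('a')): buffer="ywakysayaa" (len 10), cursors c1@3 c2@7 c3@10, authorship 1.1.2.23.3
After op 4 (move_right): buffer="ywakysayaa" (len 10), cursors c1@4 c2@8 c3@10, authorship 1.1.2.23.3
After op 5 (insert('g')): buffer="ywakgysaygaag" (len 13), cursors c1@5 c2@10 c3@13, authorship 1.1.12.232.33
Authorship (.=original, N=cursor N): 1 . 1 . 1 2 . 2 3 2 . 3 3
Index 11: author = 3

Answer: cursor 3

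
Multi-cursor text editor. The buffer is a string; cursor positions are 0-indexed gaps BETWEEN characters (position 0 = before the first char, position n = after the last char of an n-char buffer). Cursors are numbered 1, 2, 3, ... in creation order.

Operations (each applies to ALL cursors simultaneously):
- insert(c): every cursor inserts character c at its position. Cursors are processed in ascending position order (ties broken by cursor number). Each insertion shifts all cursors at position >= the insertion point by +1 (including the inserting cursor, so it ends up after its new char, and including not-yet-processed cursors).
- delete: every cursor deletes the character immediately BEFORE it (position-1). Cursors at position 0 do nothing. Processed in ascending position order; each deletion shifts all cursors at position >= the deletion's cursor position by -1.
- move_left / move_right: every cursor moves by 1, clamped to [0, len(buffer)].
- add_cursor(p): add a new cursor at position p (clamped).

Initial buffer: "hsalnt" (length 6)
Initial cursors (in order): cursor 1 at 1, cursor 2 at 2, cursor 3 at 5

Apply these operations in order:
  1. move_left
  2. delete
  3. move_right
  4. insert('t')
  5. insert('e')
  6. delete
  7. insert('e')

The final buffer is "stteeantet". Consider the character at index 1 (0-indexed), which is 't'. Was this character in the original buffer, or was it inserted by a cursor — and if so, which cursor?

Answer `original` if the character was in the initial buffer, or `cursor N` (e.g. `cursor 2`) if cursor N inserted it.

Answer: cursor 1

Derivation:
After op 1 (move_left): buffer="hsalnt" (len 6), cursors c1@0 c2@1 c3@4, authorship ......
After op 2 (delete): buffer="sant" (len 4), cursors c1@0 c2@0 c3@2, authorship ....
After op 3 (move_right): buffer="sant" (len 4), cursors c1@1 c2@1 c3@3, authorship ....
After op 4 (insert('t')): buffer="sttantt" (len 7), cursors c1@3 c2@3 c3@6, authorship .12..3.
After op 5 (insert('e')): buffer="stteeantet" (len 10), cursors c1@5 c2@5 c3@9, authorship .1212..33.
After op 6 (delete): buffer="sttantt" (len 7), cursors c1@3 c2@3 c3@6, authorship .12..3.
After op 7 (insert('e')): buffer="stteeantet" (len 10), cursors c1@5 c2@5 c3@9, authorship .1212..33.
Authorship (.=original, N=cursor N): . 1 2 1 2 . . 3 3 .
Index 1: author = 1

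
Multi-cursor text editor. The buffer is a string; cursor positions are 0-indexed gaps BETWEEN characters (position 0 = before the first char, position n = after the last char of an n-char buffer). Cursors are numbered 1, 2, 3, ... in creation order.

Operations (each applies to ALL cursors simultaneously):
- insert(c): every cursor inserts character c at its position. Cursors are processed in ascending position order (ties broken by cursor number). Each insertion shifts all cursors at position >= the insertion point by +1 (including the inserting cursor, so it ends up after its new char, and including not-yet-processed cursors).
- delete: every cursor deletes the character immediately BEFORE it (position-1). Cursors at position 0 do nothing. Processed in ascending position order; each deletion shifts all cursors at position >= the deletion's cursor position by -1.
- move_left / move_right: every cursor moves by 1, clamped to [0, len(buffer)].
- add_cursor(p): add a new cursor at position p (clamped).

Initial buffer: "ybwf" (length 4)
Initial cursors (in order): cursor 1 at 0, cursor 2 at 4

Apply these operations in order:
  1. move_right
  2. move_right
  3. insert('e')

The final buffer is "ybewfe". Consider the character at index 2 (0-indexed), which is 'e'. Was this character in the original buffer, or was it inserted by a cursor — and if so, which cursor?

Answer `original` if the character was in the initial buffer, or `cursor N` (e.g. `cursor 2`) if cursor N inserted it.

Answer: cursor 1

Derivation:
After op 1 (move_right): buffer="ybwf" (len 4), cursors c1@1 c2@4, authorship ....
After op 2 (move_right): buffer="ybwf" (len 4), cursors c1@2 c2@4, authorship ....
After op 3 (insert('e')): buffer="ybewfe" (len 6), cursors c1@3 c2@6, authorship ..1..2
Authorship (.=original, N=cursor N): . . 1 . . 2
Index 2: author = 1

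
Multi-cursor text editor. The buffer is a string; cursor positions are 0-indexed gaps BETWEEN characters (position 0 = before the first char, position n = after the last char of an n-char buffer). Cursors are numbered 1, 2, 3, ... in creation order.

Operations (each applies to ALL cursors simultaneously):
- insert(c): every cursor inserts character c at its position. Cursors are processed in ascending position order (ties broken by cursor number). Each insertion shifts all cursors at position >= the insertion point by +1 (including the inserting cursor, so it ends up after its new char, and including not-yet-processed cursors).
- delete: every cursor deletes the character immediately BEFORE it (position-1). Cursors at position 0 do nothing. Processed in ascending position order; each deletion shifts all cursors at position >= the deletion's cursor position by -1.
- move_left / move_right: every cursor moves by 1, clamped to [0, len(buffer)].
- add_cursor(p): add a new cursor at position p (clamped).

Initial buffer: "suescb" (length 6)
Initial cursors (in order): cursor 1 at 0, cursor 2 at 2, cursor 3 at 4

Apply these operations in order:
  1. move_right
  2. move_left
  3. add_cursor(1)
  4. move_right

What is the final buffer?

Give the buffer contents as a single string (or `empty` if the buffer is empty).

Answer: suescb

Derivation:
After op 1 (move_right): buffer="suescb" (len 6), cursors c1@1 c2@3 c3@5, authorship ......
After op 2 (move_left): buffer="suescb" (len 6), cursors c1@0 c2@2 c3@4, authorship ......
After op 3 (add_cursor(1)): buffer="suescb" (len 6), cursors c1@0 c4@1 c2@2 c3@4, authorship ......
After op 4 (move_right): buffer="suescb" (len 6), cursors c1@1 c4@2 c2@3 c3@5, authorship ......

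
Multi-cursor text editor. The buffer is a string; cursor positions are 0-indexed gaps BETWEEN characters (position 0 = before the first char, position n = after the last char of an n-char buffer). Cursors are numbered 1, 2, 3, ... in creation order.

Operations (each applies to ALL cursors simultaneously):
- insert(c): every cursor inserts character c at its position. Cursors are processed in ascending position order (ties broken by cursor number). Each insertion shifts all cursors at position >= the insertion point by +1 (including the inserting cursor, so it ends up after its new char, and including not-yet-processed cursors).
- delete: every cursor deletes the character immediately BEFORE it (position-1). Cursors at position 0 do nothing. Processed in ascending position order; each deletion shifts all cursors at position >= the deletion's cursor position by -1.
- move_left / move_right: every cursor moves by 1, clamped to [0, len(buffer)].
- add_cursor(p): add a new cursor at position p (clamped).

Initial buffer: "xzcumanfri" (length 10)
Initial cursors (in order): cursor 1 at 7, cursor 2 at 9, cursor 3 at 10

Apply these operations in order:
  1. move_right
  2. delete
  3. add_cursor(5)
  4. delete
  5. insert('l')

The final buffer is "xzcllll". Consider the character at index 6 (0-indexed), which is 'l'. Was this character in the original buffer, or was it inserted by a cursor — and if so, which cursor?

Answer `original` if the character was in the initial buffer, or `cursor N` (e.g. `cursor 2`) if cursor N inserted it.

After op 1 (move_right): buffer="xzcumanfri" (len 10), cursors c1@8 c2@10 c3@10, authorship ..........
After op 2 (delete): buffer="xzcuman" (len 7), cursors c1@7 c2@7 c3@7, authorship .......
After op 3 (add_cursor(5)): buffer="xzcuman" (len 7), cursors c4@5 c1@7 c2@7 c3@7, authorship .......
After op 4 (delete): buffer="xzc" (len 3), cursors c1@3 c2@3 c3@3 c4@3, authorship ...
After op 5 (insert('l')): buffer="xzcllll" (len 7), cursors c1@7 c2@7 c3@7 c4@7, authorship ...1234
Authorship (.=original, N=cursor N): . . . 1 2 3 4
Index 6: author = 4

Answer: cursor 4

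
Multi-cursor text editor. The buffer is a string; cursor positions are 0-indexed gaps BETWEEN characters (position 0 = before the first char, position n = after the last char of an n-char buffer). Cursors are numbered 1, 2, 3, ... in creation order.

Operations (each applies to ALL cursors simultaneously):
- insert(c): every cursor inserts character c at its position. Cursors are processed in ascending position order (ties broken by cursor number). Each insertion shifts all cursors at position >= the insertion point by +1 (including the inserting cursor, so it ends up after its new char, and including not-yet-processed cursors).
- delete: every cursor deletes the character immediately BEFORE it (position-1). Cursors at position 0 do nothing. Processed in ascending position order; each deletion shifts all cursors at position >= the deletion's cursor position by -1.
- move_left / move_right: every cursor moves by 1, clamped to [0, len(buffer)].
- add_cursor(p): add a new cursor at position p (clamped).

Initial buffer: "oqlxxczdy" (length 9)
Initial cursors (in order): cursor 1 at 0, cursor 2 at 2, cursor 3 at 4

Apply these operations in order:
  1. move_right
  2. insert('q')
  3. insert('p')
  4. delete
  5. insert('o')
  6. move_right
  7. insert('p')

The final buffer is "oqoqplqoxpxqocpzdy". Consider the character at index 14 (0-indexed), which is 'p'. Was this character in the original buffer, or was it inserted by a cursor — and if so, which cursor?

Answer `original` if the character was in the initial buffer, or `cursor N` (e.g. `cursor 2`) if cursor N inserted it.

Answer: cursor 3

Derivation:
After op 1 (move_right): buffer="oqlxxczdy" (len 9), cursors c1@1 c2@3 c3@5, authorship .........
After op 2 (insert('q')): buffer="oqqlqxxqczdy" (len 12), cursors c1@2 c2@5 c3@8, authorship .1..2..3....
After op 3 (insert('p')): buffer="oqpqlqpxxqpczdy" (len 15), cursors c1@3 c2@7 c3@11, authorship .11..22..33....
After op 4 (delete): buffer="oqqlqxxqczdy" (len 12), cursors c1@2 c2@5 c3@8, authorship .1..2..3....
After op 5 (insert('o')): buffer="oqoqlqoxxqoczdy" (len 15), cursors c1@3 c2@7 c3@11, authorship .11..22..33....
After op 6 (move_right): buffer="oqoqlqoxxqoczdy" (len 15), cursors c1@4 c2@8 c3@12, authorship .11..22..33....
After op 7 (insert('p')): buffer="oqoqplqoxpxqocpzdy" (len 18), cursors c1@5 c2@10 c3@15, authorship .11.1.22.2.33.3...
Authorship (.=original, N=cursor N): . 1 1 . 1 . 2 2 . 2 . 3 3 . 3 . . .
Index 14: author = 3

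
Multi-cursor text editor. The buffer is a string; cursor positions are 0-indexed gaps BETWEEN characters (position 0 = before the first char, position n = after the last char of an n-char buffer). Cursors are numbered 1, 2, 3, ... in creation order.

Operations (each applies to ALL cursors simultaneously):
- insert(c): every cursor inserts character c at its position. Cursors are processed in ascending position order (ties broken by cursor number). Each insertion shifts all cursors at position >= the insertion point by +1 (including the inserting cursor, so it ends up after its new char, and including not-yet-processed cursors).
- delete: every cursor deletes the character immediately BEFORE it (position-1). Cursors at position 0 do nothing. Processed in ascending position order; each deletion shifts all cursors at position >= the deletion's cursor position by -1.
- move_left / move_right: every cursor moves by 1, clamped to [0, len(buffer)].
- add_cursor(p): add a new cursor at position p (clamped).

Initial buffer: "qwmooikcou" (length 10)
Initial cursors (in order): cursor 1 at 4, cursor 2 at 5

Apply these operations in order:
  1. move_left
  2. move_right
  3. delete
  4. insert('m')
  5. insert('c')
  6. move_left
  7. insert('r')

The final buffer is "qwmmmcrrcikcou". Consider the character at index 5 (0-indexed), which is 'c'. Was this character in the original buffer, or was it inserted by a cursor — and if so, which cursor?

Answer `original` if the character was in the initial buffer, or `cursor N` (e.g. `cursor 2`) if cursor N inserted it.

Answer: cursor 1

Derivation:
After op 1 (move_left): buffer="qwmooikcou" (len 10), cursors c1@3 c2@4, authorship ..........
After op 2 (move_right): buffer="qwmooikcou" (len 10), cursors c1@4 c2@5, authorship ..........
After op 3 (delete): buffer="qwmikcou" (len 8), cursors c1@3 c2@3, authorship ........
After op 4 (insert('m')): buffer="qwmmmikcou" (len 10), cursors c1@5 c2@5, authorship ...12.....
After op 5 (insert('c')): buffer="qwmmmccikcou" (len 12), cursors c1@7 c2@7, authorship ...1212.....
After op 6 (move_left): buffer="qwmmmccikcou" (len 12), cursors c1@6 c2@6, authorship ...1212.....
After op 7 (insert('r')): buffer="qwmmmcrrcikcou" (len 14), cursors c1@8 c2@8, authorship ...121122.....
Authorship (.=original, N=cursor N): . . . 1 2 1 1 2 2 . . . . .
Index 5: author = 1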